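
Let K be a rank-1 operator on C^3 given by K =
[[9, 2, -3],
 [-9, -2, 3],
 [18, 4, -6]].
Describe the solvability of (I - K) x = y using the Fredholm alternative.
(I - K) is singular (det(I - K) = 0, i.e. 1 ∈ sigma(K)). (I - K) x = y is solvable iff y ⊥ ker((I - K)^*) = span{(9, 2, -3)}, i.e. iff 9y_1 + 2y_2 - 3y_3 = 0. When solvable, the solutions are x = y + c·(1, -1, 2), c arbitrary (ker(I - K) = span{(1, -1, 2)}, dimension 1).

K has rank 1, so it is an outer product K = u v^T: every row of K is a multiple of one row vector. Reading off the entries, u = (1, -1, 2) and v = (9, 2, -3) (row i of K equals u_i·v^T). A rank-one matrix u v^T satisfies K u = u (v·u) and kills the (2)-dimensional subspace v^⊥, so its characteristic polynomial is lambda^2 (lambda - v·u) with v·u = tr K = 1. Hence the eigenvalues of I - K are 1 (multiplicity 2) and 1 - (1) = 0, so det(I - K) = 0. (Direct check: I - K =
[[-8, -2, 3],
 [9, 3, -3],
 [-18, -4, 7]]
has determinant 0.) So 1 is an eigenvalue of K and (I - K) is not invertible. The finite-dimensional Fredholm alternative says: either (I - K) is invertible, or ker(I - K) ≠ {0} and then range(I - K) = ker((I - K)^*)^⊥, with dim ker(I - K) = dim ker((I - K)^*). We are in the second case, so we need both kernels. Kernel of I - K: (I - K) u = u - u (v·u) = u - u = 0, so ker(I - K) = span{u} = span{(1, -1, 2)} (it is exactly 1-dimensional because rank(I - K) = 2). Kernel of the adjoint: K is real, so (I - K)^* = I - K^T = I - v u^T, and (I - v u^T) v = v - v (u·v) = 0; hence ker((I - K)^*) = span{v} = span{(9, 2, -3)}. Therefore (I - K) x = y is solvable iff <y, v> = 0, i.e. iff 9y_1 + 2y_2 - 3y_3 = 0. When this holds, K y = u (v·y) = 0, so (I - K) y = y and x = y is a particular solution; the full solution set is the line x = y + c·u = y + c·(1, -1, 2), c ∈ C.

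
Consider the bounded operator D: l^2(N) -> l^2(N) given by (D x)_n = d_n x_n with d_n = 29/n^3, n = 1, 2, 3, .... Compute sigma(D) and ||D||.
sigma(D) = {29/n^3 : n ≥ 1} ∪ {0}; ||D|| = 29

A bounded diagonal operator on l^2 with diagonal entries d_n has spectrum equal to the closure of {d_n : n ≥ 1}: every d_n is an eigenvalue (with eigenvector e_n), so {d_n} ⊂ sigma(D); the spectrum is closed, so its closure is too; and for lambda not in the closure, (D - lambda I) has bounded inverse (the diagonal entries 1/(d_n - lambda) are bounded). For our sequence d_n = 29/n^3, n = 1, 2, 3, ...:
  - {d_n} = {29/n^3 : n ≥ 1}; the only limit point is 0
  - closure = {29/n^3 : n ≥ 1} ∪ {0}
For the norm: a diagonal operator has ||D|| = sup_n |d_n|. Here d_n = 29/n^3 is positive and decreasing, so sup_n |d_n| = d_1 = 29. So ||D|| = 29.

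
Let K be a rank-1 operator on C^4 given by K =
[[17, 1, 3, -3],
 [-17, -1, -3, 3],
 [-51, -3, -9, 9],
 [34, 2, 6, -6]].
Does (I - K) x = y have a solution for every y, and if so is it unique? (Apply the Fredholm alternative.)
(I - K) is singular (det(I - K) = 0, i.e. 1 ∈ sigma(K)). (I - K) x = y is solvable iff y ⊥ ker((I - K)^*) = span{(17, 1, 3, -3)}, i.e. iff 17y_1 + y_2 + 3y_3 - 3y_4 = 0. When solvable, the solutions are x = y + c·(1, -1, -3, 2), c arbitrary (ker(I - K) = span{(1, -1, -3, 2)}, dimension 1).

K has rank 1, so it is an outer product K = u v^T: every row of K is a multiple of one row vector. Reading off the entries, u = (1, -1, -3, 2) and v = (17, 1, 3, -3) (row i of K equals u_i·v^T). A rank-one matrix u v^T satisfies K u = u (v·u) and kills the (3)-dimensional subspace v^⊥, so its characteristic polynomial is lambda^3 (lambda - v·u) with v·u = tr K = 1. Hence the eigenvalues of I - K are 1 (multiplicity 3) and 1 - (1) = 0, so det(I - K) = 0. (Direct check: I - K =
[[-16, -1, -3, 3],
 [17, 2, 3, -3],
 [51, 3, 10, -9],
 [-34, -2, -6, 7]]
has determinant 0.) So 1 is an eigenvalue of K and (I - K) is not invertible. The finite-dimensional Fredholm alternative says: either (I - K) is invertible, or ker(I - K) ≠ {0} and then range(I - K) = ker((I - K)^*)^⊥, with dim ker(I - K) = dim ker((I - K)^*). We are in the second case, so we need both kernels. Kernel of I - K: (I - K) u = u - u (v·u) = u - u = 0, so ker(I - K) = span{u} = span{(1, -1, -3, 2)} (it is exactly 1-dimensional because rank(I - K) = 3). Kernel of the adjoint: K is real, so (I - K)^* = I - K^T = I - v u^T, and (I - v u^T) v = v - v (u·v) = 0; hence ker((I - K)^*) = span{v} = span{(17, 1, 3, -3)}. Therefore (I - K) x = y is solvable iff <y, v> = 0, i.e. iff 17y_1 + y_2 + 3y_3 - 3y_4 = 0. When this holds, K y = u (v·y) = 0, so (I - K) y = y and x = y is a particular solution; the full solution set is the line x = y + c·u = y + c·(1, -1, -3, 2), c ∈ C.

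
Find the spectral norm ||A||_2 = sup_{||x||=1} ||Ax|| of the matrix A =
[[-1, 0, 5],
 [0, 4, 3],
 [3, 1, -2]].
||A||_2 ≈ 6.6714 (= sqrt(largest eigenvalue of A^T A))

||A||_2 = sigma_max(A) = sqrt(lambda_max(A^T A)). Form the symmetric matrix M = A^T A =
[[10, 3, -11],
 [3, 17, 10],
 [-11, 10, 38]].
Its characteristic polynomial (trace, sum of principal 2x2 minors, determinant of M give the coefficients) is
  p(λ) = det(λ I - M) = λ^3 - 65λ^2 + 966λ - 2401.
No integer candidate from the rational root theorem (±divisors of 2401) is a root, so the roots are irrational. The cubic discriminant is Δ = 257379409 > 0, so there are three distinct real roots. p(3) = -61 and p(4) = 487 have opposite signs, so a root lies in (3, 4); Newton's method refines it to λ ≈ 3.1021. p(17) = 149 and p(18) = -241 have opposite signs, so a root lies in (17, 18); Newton's method refines it to λ ≈ 17.3897. p(44) = -553 and p(45) = 569 have opposite signs, so a root lies in (44, 45); Newton's method refines it to λ ≈ 44.5081. Check (Vieta): the three roots sum to 65, matching tr M = 65.
So the eigenvalues of A^T A are ≈ 3.1021, 17.3897, 44.5081 (all ≥ 0, as they must be for A^T A). The largest is λ_max ≈ 44.5081, hence ||A||_2 = sqrt(λ_max) ≈ 6.6714.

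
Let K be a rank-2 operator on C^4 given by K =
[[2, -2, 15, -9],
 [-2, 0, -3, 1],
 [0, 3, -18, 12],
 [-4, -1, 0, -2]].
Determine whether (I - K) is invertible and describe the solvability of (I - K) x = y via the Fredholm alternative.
(I - K) is invertible (det(I - K) = -15 ≠ 0), so for every y in C^4 the equation (I - K) x = y has a unique solution.

K has rank 2 and factors as K = U V^T = u1 v1^T + u2 v2^T with u1 = (-3, 1, 3, 1), v1 = (-2, 0, -3, 1), u2 = (-2, 0, 3, -1), v2 = (2, 1, -3, 3) (multiplying out reproduces the displayed K). The nonzero eigenvalues of U V^T coincide with those of the 2 x 2 matrix G = V^T U = [[v1·u1, v1·u2], [v2·u1, v2·u2]] = [[-2, -6], [-11, -16]], and by the Sylvester determinant identity det(I_4 - U V^T) = det(I_2 - V^T U) = det([[3, 6], [11, 17]]) = (3)(17) - (6)(11) = -15. (Direct check: I - K =
[[-1, 2, -15, 9],
 [2, 1, 3, -1],
 [0, -3, 19, -12],
 [4, 1, 0, 3]]
has determinant -15.) The finite-dimensional Fredholm alternative says: either (I - K) is invertible, or ker(I - K) ≠ {0} and then range(I - K) = ker((I - K)^*)^⊥, with dim ker(I - K) = dim ker((I - K)^*). Since det(I - K) ≠ 0, 1 is not an eigenvalue of K and ker(I - K) = {0}, so we are in the first case: for every y there is a unique x = (I - K)^(-1) y. (Explicitly, by the Woodbury identity, (I - U V^T)^(-1) = I + U (I_2 - G)^(-1) V^T.)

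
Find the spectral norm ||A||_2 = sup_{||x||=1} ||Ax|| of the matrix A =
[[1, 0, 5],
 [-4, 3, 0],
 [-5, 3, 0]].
||A||_2 ≈ 7.7492 (= sqrt(largest eigenvalue of A^T A))

||A||_2 = sigma_max(A) = sqrt(lambda_max(A^T A)). Form the symmetric matrix M = A^T A =
[[42, -27, 5],
 [-27, 18, 0],
 [5, 0, 25]].
Its characteristic polynomial (trace, sum of principal 2x2 minors, determinant of M give the coefficients) is
  p(λ) = det(λ I - M) = λ^3 - 85λ^2 + 1502λ - 225.
No integer candidate from the rational root theorem (±divisors of 225) is a root, so the roots are irrational. The cubic discriminant is Δ = 2708540993 > 0, so there are three distinct real roots. p(0) = -225 and p(1) = 1193 have opposite signs, so a root lies in (0, 1); Newton's method refines it to λ ≈ 0.1511. p(24) = 687 and p(25) = -175 have opposite signs, so a root lies in (24, 25); Newton's method refines it to λ ≈ 24.7991. p(60) = -105 and p(61) = 2093 have opposite signs, so a root lies in (60, 61); Newton's method refines it to λ ≈ 60.0498. Check (Vieta): the three roots sum to 85, matching tr M = 85.
So the eigenvalues of A^T A are ≈ 0.1511, 24.7991, 60.0498 (all ≥ 0, as they must be for A^T A). The largest is λ_max ≈ 60.0498, hence ||A||_2 = sqrt(λ_max) ≈ 7.7492.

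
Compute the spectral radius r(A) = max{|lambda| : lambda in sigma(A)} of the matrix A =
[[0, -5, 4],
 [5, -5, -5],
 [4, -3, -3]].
r(A) ≈ 5.0902

The eigenvalues of A are the roots of its characteristic polynomial. With M = A (coefficients from the trace, the sum of principal 2x2 minors, and det A):
  p(λ) = det(λ I - M) = λ^3 + 8λ^2 + 9λ - 45.
No integer candidate from the rational root theorem (±divisors of 45) is a root, so the roots are irrational. The cubic discriminant is Δ = -18567 < 0, so there is one real root and a complex-conjugate pair. p(1) = -27 and p(2) = 13 have opposite signs, so a root lies in (1, 2); Newton's method refines it to λ ≈ 1.7368. Dividing out (λ - (1.7368)) leaves approximately λ^2 + 9.7368λ + 25.9104. For λ^2 + 9.7368λ + 25.9104 the discriminant is -8.8371. It is negative, so the remaining roots are the complex-conjugate pair λ ≈ -4.8684 ± 1.4864i. Their product equals the constant term, so |λ|^2 ≈ 25.9104 and |λ| ≈ 5.0902.
Thus the eigenvalues (to 4 decimals) are 1.7368 (modulus 1.7368); -4.8684 ± 1.4864i (modulus 5.0902). The spectral radius is the largest modulus: r(A) ≈ 5.0902. (Cross-check: r(A) ≤ ||A||_2 ≈ 10.4421; equality holds whenever A is normal, though it can also hold for some non-normal A.)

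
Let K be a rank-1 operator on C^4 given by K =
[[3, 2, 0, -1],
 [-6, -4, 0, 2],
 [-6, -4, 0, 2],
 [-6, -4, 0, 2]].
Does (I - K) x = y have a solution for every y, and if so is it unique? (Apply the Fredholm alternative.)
(I - K) is singular (det(I - K) = 0, i.e. 1 ∈ sigma(K)). (I - K) x = y is solvable iff y ⊥ ker((I - K)^*) = span{(3, 2, 0, -1)}, i.e. iff 3y_1 + 2y_2 - y_4 = 0. When solvable, the solutions are x = y + c·(1, -2, -2, -2), c arbitrary (ker(I - K) = span{(1, -2, -2, -2)}, dimension 1).

K has rank 1, so it is an outer product K = u v^T: every row of K is a multiple of one row vector. Reading off the entries, u = (1, -2, -2, -2) and v = (3, 2, 0, -1) (row i of K equals u_i·v^T). A rank-one matrix u v^T satisfies K u = u (v·u) and kills the (3)-dimensional subspace v^⊥, so its characteristic polynomial is lambda^3 (lambda - v·u) with v·u = tr K = 1. Hence the eigenvalues of I - K are 1 (multiplicity 3) and 1 - (1) = 0, so det(I - K) = 0. (Direct check: I - K =
[[-2, -2, 0, 1],
 [6, 5, 0, -2],
 [6, 4, 1, -2],
 [6, 4, 0, -1]]
has determinant 0.) So 1 is an eigenvalue of K and (I - K) is not invertible. The finite-dimensional Fredholm alternative says: either (I - K) is invertible, or ker(I - K) ≠ {0} and then range(I - K) = ker((I - K)^*)^⊥, with dim ker(I - K) = dim ker((I - K)^*). We are in the second case, so we need both kernels. Kernel of I - K: (I - K) u = u - u (v·u) = u - u = 0, so ker(I - K) = span{u} = span{(1, -2, -2, -2)} (it is exactly 1-dimensional because rank(I - K) = 3). Kernel of the adjoint: K is real, so (I - K)^* = I - K^T = I - v u^T, and (I - v u^T) v = v - v (u·v) = 0; hence ker((I - K)^*) = span{v} = span{(3, 2, 0, -1)}. Therefore (I - K) x = y is solvable iff <y, v> = 0, i.e. iff 3y_1 + 2y_2 - y_4 = 0. When this holds, K y = u (v·y) = 0, so (I - K) y = y and x = y is a particular solution; the full solution set is the line x = y + c·u = y + c·(1, -2, -2, -2), c ∈ C.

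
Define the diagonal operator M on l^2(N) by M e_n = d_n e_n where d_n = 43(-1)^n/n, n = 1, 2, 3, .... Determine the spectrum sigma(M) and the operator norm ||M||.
sigma(M) = {43(-1)^n/n : n ≥ 1} ∪ {0}; ||M|| = 43

A bounded diagonal operator on l^2 with diagonal entries d_n has spectrum equal to the closure of {d_n : n ≥ 1}: every d_n is an eigenvalue (with eigenvector e_n), so {d_n} ⊂ sigma(M); the spectrum is closed, so its closure is too; and for lambda not in the closure, (M - lambda I) has bounded inverse (the diagonal entries 1/(d_n - lambda) are bounded). For our sequence d_n = 43(-1)^n/n, n = 1, 2, 3, ...:
  - {d_n} = {43(-1)^n/n : n ≥ 1}; the only limit point is 0
  - closure = {43(-1)^n/n : n ≥ 1} ∪ {0}
For the norm: a diagonal operator has ||M|| = sup_n |d_n|. Here |d_n| = 43/n is decreasing, so sup_n |d_n| = |d_1| = 43. So ||M|| = 43.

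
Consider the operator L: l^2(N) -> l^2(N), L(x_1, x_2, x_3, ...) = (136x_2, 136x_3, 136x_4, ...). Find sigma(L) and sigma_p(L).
sigma(L) = closed disk {z in C : |z| ≤ 136}; sigma_p(L) = open disk {z in C : |z| < 136}

Note L = 136·V where V is the unit left shift (V x)_k = x_{k+1}; so sigma(L) = 136·sigma(V) and ||L|| = 136||V||. ||L x||^2 = 18496sum_{k≥2} |x_k|^2 ≤ 18496||x||^2, with equality on {x : x_1 = 0}, so ||L|| = 136. For any lambda with |lambda| < 136, set r = lambda/136 (|r| < 1); the vector x = (1, r, r^2, ...) is in l^2 and satisfies L x = 136(r, r^2, ...) = lambda x, so lambda is an eigenvalue. On the boundary |lambda| = 136 the geometric series diverges, so no l^2 eigenvector exists, but these lambda lie in the approximate point spectrum. Hence sigma(L) is the closed disk of radius 136 and sigma_p(L) is the open disk.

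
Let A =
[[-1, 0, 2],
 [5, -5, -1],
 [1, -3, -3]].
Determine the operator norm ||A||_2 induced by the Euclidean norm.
||A||_2 ≈ 8.0325 (= sqrt(largest eigenvalue of A^T A))

||A||_2 = sigma_max(A) = sqrt(lambda_max(A^T A)). Form the symmetric matrix M = A^T A =
[[27, -28, -10],
 [-28, 34, 14],
 [-10, 14, 14]].
Its characteristic polynomial (trace, sum of principal 2x2 minors, determinant of M give the coefficients) is
  p(λ) = det(λ I - M) = λ^3 - 75λ^2 + 692λ - 1024.
No integer candidate from the rational root theorem (±divisors of 1024) is a root, so the roots are irrational. The cubic discriminant is Δ = 568423696 > 0, so there are three distinct real roots. p(1) = -406 and p(2) = 68 have opposite signs, so a root lies in (1, 2); Newton's method refines it to λ ≈ 1.8363. p(8) = 224 and p(9) = -142 have opposite signs, so a root lies in (8, 9); Newton's method refines it to λ ≈ 8.643. p(64) = -1792 and p(65) = 1706 have opposite signs, so a root lies in (64, 65); Newton's method refines it to λ ≈ 64.5207. Check (Vieta): the three roots sum to 75, matching tr M = 75.
So the eigenvalues of A^T A are ≈ 1.8363, 8.643, 64.5207 (all ≥ 0, as they must be for A^T A). The largest is λ_max ≈ 64.5207, hence ||A||_2 = sqrt(λ_max) ≈ 8.0325.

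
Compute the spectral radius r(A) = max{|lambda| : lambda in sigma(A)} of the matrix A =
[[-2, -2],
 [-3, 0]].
r(A) = (2 + sqrt(28))/2 ≈ 3.6458

The eigenvalues of A are the roots of its characteristic polynomial. With M = A (coefficients from the trace and determinant):
  p(λ) = det(λ I - M) = λ^2 + 2λ - 6.
For λ^2 + 2λ - 6 the discriminant is 28. It is nonnegative but not a perfect square, so the roots are real and irrational: λ = (-2 ± sqrt(28))/2 ≈ 1.6458, -3.6458.
Thus the eigenvalues (to 4 decimals) are 1.6458 (modulus 1.6458); -3.6458 (modulus 3.6458). The spectral radius is the largest modulus: r(A) = (2 + sqrt(28))/2 ≈ 3.6458. (Cross-check: r(A) ≤ ||A||_2 ≈ 3.8106; equality holds whenever A is normal, though it can also hold for some non-normal A.)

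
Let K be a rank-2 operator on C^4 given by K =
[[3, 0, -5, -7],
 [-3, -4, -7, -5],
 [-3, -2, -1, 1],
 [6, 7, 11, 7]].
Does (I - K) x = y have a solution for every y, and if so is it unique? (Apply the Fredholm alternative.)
(I - K) is invertible (det(I - K) = 8 ≠ 0), so for every y in C^4 the equation (I - K) x = y has a unique solution.

K has rank 2 and factors as K = U V^T = u1 v1^T + u2 v2^T with u1 = (1, -1, -1, 2), v1 = (3, 2, 1, -1), u2 = (2, 2, 0, -3), v2 = (0, -1, -3, -3) (multiplying out reproduces the displayed K). The nonzero eigenvalues of U V^T coincide with those of the 2 x 2 matrix G = V^T U = [[v1·u1, v1·u2], [v2·u1, v2·u2]] = [[-2, 13], [-2, 7]], and by the Sylvester determinant identity det(I_4 - U V^T) = det(I_2 - V^T U) = det([[3, -13], [2, -6]]) = (3)(-6) - (-13)(2) = 8. (Direct check: I - K =
[[-2, 0, 5, 7],
 [3, 5, 7, 5],
 [3, 2, 2, -1],
 [-6, -7, -11, -6]]
has determinant 8.) The finite-dimensional Fredholm alternative says: either (I - K) is invertible, or ker(I - K) ≠ {0} and then range(I - K) = ker((I - K)^*)^⊥, with dim ker(I - K) = dim ker((I - K)^*). Since det(I - K) ≠ 0, 1 is not an eigenvalue of K and ker(I - K) = {0}, so we are in the first case: for every y there is a unique x = (I - K)^(-1) y. (Explicitly, by the Woodbury identity, (I - U V^T)^(-1) = I + U (I_2 - G)^(-1) V^T.)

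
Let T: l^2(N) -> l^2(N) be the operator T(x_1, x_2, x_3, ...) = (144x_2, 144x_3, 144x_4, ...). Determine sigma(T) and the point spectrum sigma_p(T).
sigma(T) = closed disk {z in C : |z| ≤ 144}; sigma_p(T) = open disk {z in C : |z| < 144}

Note T = 144·V where V is the unit left shift (V x)_k = x_{k+1}; so sigma(T) = 144·sigma(V) and ||T|| = 144||V||. ||T x||^2 = 20736sum_{k≥2} |x_k|^2 ≤ 20736||x||^2, with equality on {x : x_1 = 0}, so ||T|| = 144. For any lambda with |lambda| < 144, set r = lambda/144 (|r| < 1); the vector x = (1, r, r^2, ...) is in l^2 and satisfies T x = 144(r, r^2, ...) = lambda x, so lambda is an eigenvalue. On the boundary |lambda| = 144 the geometric series diverges, so no l^2 eigenvector exists, but these lambda lie in the approximate point spectrum. Hence sigma(T) is the closed disk of radius 144 and sigma_p(T) is the open disk.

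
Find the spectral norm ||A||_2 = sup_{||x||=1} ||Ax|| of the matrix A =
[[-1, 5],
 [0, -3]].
||A||_2 = sqrt((35 + sqrt(1189))/2) ≈ 5.8941 (= sqrt(largest eigenvalue of A^T A))

||A||_2 = sigma_max(A) = sqrt(lambda_max(A^T A)). Form the symmetric matrix M = A^T A =
[[1, -5],
 [-5, 34]].
Its characteristic polynomial (trace, determinant of M give the coefficients) is
  p(λ) = det(λ I - M) = λ^2 - 35λ + 9.
For λ^2 - 35λ + 9 the discriminant is 1189. It is nonnegative but not a perfect square, so the roots are real and irrational: λ = (35 ± sqrt(1189))/2 ≈ 34.7409, 0.2591.
So the eigenvalues of A^T A are ≈ 0.2591, 34.7409 (all ≥ 0, as they must be for A^T A). The largest is λ_max = (35 + sqrt(1189))/2 ≈ 34.7409, hence ||A||_2 = sqrt(λ_max) = sqrt((35 + sqrt(1189))/2) ≈ 5.8941.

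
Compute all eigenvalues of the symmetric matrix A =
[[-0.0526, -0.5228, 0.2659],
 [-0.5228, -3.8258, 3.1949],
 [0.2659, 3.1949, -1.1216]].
sigma(A) ≈ {-6, 0, 1}

A is real symmetric, so its spectrum consists of real eigenvalues. Expanding the characteristic polynomial of the displayed matrix gives
  det(λ I - A) = p(λ) = λ^3 + (5)λ^2 + (-6)λ + (0).
Solving p(λ) = 0 yields eigenvalues ≈ -6, 0, 1. (A is shown rounded to 4 decimals, so these recover the underlying integer eigenvalues to within that precision.)
Verification: the trace of A = -5 equals the sum of eigenvalues -5, and det(A) ≈ -0.0000 matches the eigenvalue product 0.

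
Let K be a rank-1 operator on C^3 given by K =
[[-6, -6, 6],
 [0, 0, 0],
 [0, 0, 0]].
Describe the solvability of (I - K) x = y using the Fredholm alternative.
(I - K) is invertible (det(I - K) = 7 ≠ 0), so for every y in C^3 the equation (I - K) x = y has a unique solution.

K has rank 1, so it is an outer product K = u v^T: every row of K is a multiple of one row vector. Reading off the entries, u = (-3, 0, 0) and v = (2, 2, -2) (row i of K equals u_i·v^T). A rank-one matrix u v^T satisfies K u = u (v·u) and kills the (2)-dimensional subspace v^⊥, so its characteristic polynomial is lambda^2 (lambda - v·u) with v·u = tr K = -6. Hence the eigenvalues of I - K are 1 (multiplicity 2) and 1 - (-6) = 7, so det(I - K) = 7. (Direct check: I - K =
[[7, 6, -6],
 [0, 1, 0],
 [0, 0, 1]]
has determinant 7.) The finite-dimensional Fredholm alternative says: either (I - K) is invertible, or ker(I - K) ≠ {0} and then range(I - K) = ker((I - K)^*)^⊥, with dim ker(I - K) = dim ker((I - K)^*). Since det(I - K) ≠ 0, 1 is not an eigenvalue of K and ker(I - K) = {0}, so we are in the first case: for every y there is a unique x = (I - K)^(-1) y. Explicitly, by the Sherman–Morrison formula, (I - u v^T)^(-1) = I + u v^T/(1 - v·u), i.e. (I - K)^(-1) = I + K/(7).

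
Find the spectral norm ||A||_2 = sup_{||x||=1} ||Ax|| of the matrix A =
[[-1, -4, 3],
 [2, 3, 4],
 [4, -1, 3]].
||A||_2 ≈ 6.7637 (= sqrt(largest eigenvalue of A^T A))

||A||_2 = sigma_max(A) = sqrt(lambda_max(A^T A)). Form the symmetric matrix M = A^T A =
[[21, 6, 17],
 [6, 26, -3],
 [17, -3, 34]].
Its characteristic polynomial (trace, sum of principal 2x2 minors, determinant of M give the coefficients) is
  p(λ) = det(λ I - M) = λ^3 - 81λ^2 + 1810λ - 9025.
No integer candidate from the rational root theorem (±divisors of 9025) is a root, so the roots are irrational. The cubic discriminant is Δ = 208135625 > 0, so there are three distinct real roots. p(6) = -865 and p(7) = 19 have opposite signs, so a root lies in (6, 7); Newton's method refines it to λ ≈ 6.977. p(28) = 103 and p(29) = -267 have opposite signs, so a root lies in (28, 29); Newton's method refines it to λ ≈ 28.2761. p(45) = -475 and p(46) = 175 have opposite signs, so a root lies in (45, 46); Newton's method refines it to λ ≈ 45.747. Check (Vieta): the three roots sum to 81, matching tr M = 81.
So the eigenvalues of A^T A are ≈ 6.977, 28.2761, 45.747 (all ≥ 0, as they must be for A^T A). The largest is λ_max ≈ 45.747, hence ||A||_2 = sqrt(λ_max) ≈ 6.7637.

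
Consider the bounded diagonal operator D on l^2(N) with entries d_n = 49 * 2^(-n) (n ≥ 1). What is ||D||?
||D|| = 49/2 (attained at n = 1)

For D diagonal, ||D|| = sup_n |d_n|. The sequence d_n = 49 * 2^(-n) is positive and strictly decreasing (ratio 2^(-1) < 1), so the supremum is d_1 = 49/2. Hence ||D|| = 49/2.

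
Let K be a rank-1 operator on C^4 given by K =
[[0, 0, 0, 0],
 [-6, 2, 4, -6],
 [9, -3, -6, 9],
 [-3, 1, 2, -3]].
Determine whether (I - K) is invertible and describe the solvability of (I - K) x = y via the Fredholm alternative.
(I - K) is invertible (det(I - K) = 8 ≠ 0), so for every y in C^4 the equation (I - K) x = y has a unique solution.

K has rank 1, so it is an outer product K = u v^T: every row of K is a multiple of one row vector. Reading off the entries, u = (0, -2, 3, -1) and v = (3, -1, -2, 3) (row i of K equals u_i·v^T). A rank-one matrix u v^T satisfies K u = u (v·u) and kills the (3)-dimensional subspace v^⊥, so its characteristic polynomial is lambda^3 (lambda - v·u) with v·u = tr K = -7. Hence the eigenvalues of I - K are 1 (multiplicity 3) and 1 - (-7) = 8, so det(I - K) = 8. (Direct check: I - K =
[[1, 0, 0, 0],
 [6, -1, -4, 6],
 [-9, 3, 7, -9],
 [3, -1, -2, 4]]
has determinant 8.) The finite-dimensional Fredholm alternative says: either (I - K) is invertible, or ker(I - K) ≠ {0} and then range(I - K) = ker((I - K)^*)^⊥, with dim ker(I - K) = dim ker((I - K)^*). Since det(I - K) ≠ 0, 1 is not an eigenvalue of K and ker(I - K) = {0}, so we are in the first case: for every y there is a unique x = (I - K)^(-1) y. Explicitly, by the Sherman–Morrison formula, (I - u v^T)^(-1) = I + u v^T/(1 - v·u), i.e. (I - K)^(-1) = I + K/(8).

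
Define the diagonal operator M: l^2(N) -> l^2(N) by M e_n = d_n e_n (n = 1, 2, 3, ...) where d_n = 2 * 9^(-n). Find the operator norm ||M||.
||M|| = 2/9 (attained at n = 1)

For M diagonal, ||M|| = sup_n |d_n|. The sequence d_n = 2 * 9^(-n) is positive and strictly decreasing (ratio 9^(-1) < 1), so the supremum is d_1 = 2/9. Hence ||M|| = 2/9.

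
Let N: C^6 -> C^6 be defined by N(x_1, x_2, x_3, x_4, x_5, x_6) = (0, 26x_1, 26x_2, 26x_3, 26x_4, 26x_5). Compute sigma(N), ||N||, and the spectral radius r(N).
sigma(N) = {0}; ||N|| = 26; r(N) = 0. (N is nilpotent with N^6 = 0.)

On C^6, N is a strictly lower-triangular matrix with 26 on the subdiagonal and zeros elsewhere, so its characteristic polynomial is lambda^6 and every eigenvalue is 0: sigma(N) = {0}. For the operator norm, N e_i = 26e_{i+1} for i = 1, ..., 5 and N e_6 = 0, so the singular values of N are 26 (with multiplicity 5) and 0; hence ||N|| = 26. The spectral radius r(N) = max|lambda| = 0. Note ||N|| > r(N) — characteristic of non-normal nilpotent operators. Indeed N^6 = 0.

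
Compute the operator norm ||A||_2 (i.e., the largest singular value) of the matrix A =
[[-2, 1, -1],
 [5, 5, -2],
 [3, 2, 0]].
||A||_2 ≈ 8.1336 (= sqrt(largest eigenvalue of A^T A))

||A||_2 = sigma_max(A) = sqrt(lambda_max(A^T A)). Form the symmetric matrix M = A^T A =
[[38, 29, -8],
 [29, 30, -11],
 [-8, -11, 5]].
Its characteristic polynomial (trace, sum of principal 2x2 minors, determinant of M give the coefficients) is
  p(λ) = det(λ I - M) = λ^3 - 73λ^2 + 454λ - 81.
No integer candidate from the rational root theorem (±divisors of 81) is a root, so the roots are irrational. The cubic discriminant is Δ = 646187889 > 0, so there are three distinct real roots. p(0) = -81 and p(1) = 301 have opposite signs, so a root lies in (0, 1); Newton's method refines it to λ ≈ 0.1838. p(6) = 231 and p(7) = -137 have opposite signs, so a root lies in (6, 7); Newton's method refines it to λ ≈ 6.6602. p(66) = -609 and p(67) = 3403 have opposite signs, so a root lies in (66, 67); Newton's method refines it to λ ≈ 66.1559. Check (Vieta): the three roots sum to 73, matching tr M = 73.
So the eigenvalues of A^T A are ≈ 0.1838, 6.6602, 66.1559 (all ≥ 0, as they must be for A^T A). The largest is λ_max ≈ 66.1559, hence ||A||_2 = sqrt(λ_max) ≈ 8.1336.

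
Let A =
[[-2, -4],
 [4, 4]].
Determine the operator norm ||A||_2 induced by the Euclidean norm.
||A||_2 = sqrt((52 + sqrt(2448))/2) ≈ 7.1231 (= sqrt(largest eigenvalue of A^T A))

||A||_2 = sigma_max(A) = sqrt(lambda_max(A^T A)). Form the symmetric matrix M = A^T A =
[[20, 24],
 [24, 32]].
Its characteristic polynomial (trace, determinant of M give the coefficients) is
  p(λ) = det(λ I - M) = λ^2 - 52λ + 64.
For λ^2 - 52λ + 64 the discriminant is 2448. It is nonnegative but not a perfect square, so the roots are real and irrational: λ = (52 ± sqrt(2448))/2 ≈ 50.7386, 1.2614.
So the eigenvalues of A^T A are ≈ 1.2614, 50.7386 (all ≥ 0, as they must be for A^T A). The largest is λ_max = (52 + sqrt(2448))/2 ≈ 50.7386, hence ||A||_2 = sqrt(λ_max) = sqrt((52 + sqrt(2448))/2) ≈ 7.1231.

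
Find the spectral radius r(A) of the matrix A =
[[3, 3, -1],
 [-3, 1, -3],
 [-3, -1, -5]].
r(A) ≈ 5.3235

The eigenvalues of A are the roots of its characteristic polynomial. With M = A (coefficients from the trace, the sum of principal 2x2 minors, and det A):
  p(λ) = det(λ I - M) = λ^3 + λ^2 - 14λ + 48.
No integer candidate from the rational root theorem (±divisors of 48) is a root, so the roots are irrational. The cubic discriminant is Δ = -63324 < 0, so there is one real root and a complex-conjugate pair. p(-6) = -48 and p(-5) = 18 have opposite signs, so a root lies in (-6, -5); Newton's method refines it to λ ≈ -5.3235. Dividing out (λ - (-5.3235)) leaves approximately λ^2 - 4.3235λ + 9.0166. For λ^2 - 4.3235λ + 9.0166 the discriminant is -17.3732. It is negative, so the remaining roots are the complex-conjugate pair λ ≈ 2.1618 ± 2.0841i. Their product equals the constant term, so |λ|^2 ≈ 9.0166 and |λ| ≈ 3.0028.
Thus the eigenvalues (to 4 decimals) are -5.3235 (modulus 5.3235); 2.1618 ± 2.0841i (modulus 3.0028). The spectral radius is the largest modulus: r(A) ≈ 5.3235. (Cross-check: r(A) ≤ ||A||_2 ≈ 7.279; equality holds whenever A is normal, though it can also hold for some non-normal A.)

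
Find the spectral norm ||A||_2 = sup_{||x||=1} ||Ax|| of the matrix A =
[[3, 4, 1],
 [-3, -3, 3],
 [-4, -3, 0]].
||A||_2 ≈ 8.2488 (= sqrt(largest eigenvalue of A^T A))

||A||_2 = sigma_max(A) = sqrt(lambda_max(A^T A)). Form the symmetric matrix M = A^T A =
[[34, 33, -6],
 [33, 34, -5],
 [-6, -5, 10]].
Its characteristic polynomial (trace, sum of principal 2x2 minors, determinant of M give the coefficients) is
  p(λ) = det(λ I - M) = λ^3 - 78λ^2 + 686λ - 576.
No integer candidate from the rational root theorem (±divisors of 576) is a root, so the roots are irrational. The cubic discriminant is Δ = 1024235824 > 0, so there are three distinct real roots. p(0) = -576 and p(1) = 33 have opposite signs, so a root lies in (0, 1); Newton's method refines it to λ ≈ 0.9386. p(9) = 9 and p(10) = -516 have opposite signs, so a root lies in (9, 10); Newton's method refines it to λ ≈ 9.0189. p(68) = -168 and p(69) = 3909 have opposite signs, so a root lies in (68, 69); Newton's method refines it to λ ≈ 68.0425. Check (Vieta): the three roots sum to 78, matching tr M = 78.
So the eigenvalues of A^T A are ≈ 0.9386, 9.0189, 68.0425 (all ≥ 0, as they must be for A^T A). The largest is λ_max ≈ 68.0425, hence ||A||_2 = sqrt(λ_max) ≈ 8.2488.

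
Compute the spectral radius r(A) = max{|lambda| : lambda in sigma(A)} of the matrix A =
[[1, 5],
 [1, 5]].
r(A) = 6

The eigenvalues of A are the roots of its characteristic polynomial. With M = A (coefficients from the trace and determinant):
  p(λ) = det(λ I - M) = λ^2 - 6λ.
For λ^2 - 6λ the discriminant is 36. It is a perfect square (6^2), so the roots are rational: λ = (6 ± 6)/2 = 6, 0.
Thus the eigenvalues (to 4 decimals) are 6 (modulus 6); 0 (modulus 0). The spectral radius is the largest modulus: r(A) = 6. (Cross-check: r(A) ≤ ||A||_2 ≈ 7.2111; equality holds whenever A is normal, though it can also hold for some non-normal A.)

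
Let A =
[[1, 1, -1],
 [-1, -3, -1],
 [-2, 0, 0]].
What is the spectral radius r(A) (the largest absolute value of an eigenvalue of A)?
r(A) = 2

The eigenvalues of A are the roots of its characteristic polynomial. With M = A (coefficients from the trace, the sum of principal 2x2 minors, and det A):
  p(λ) = det(λ I - M) = λ^3 + 2λ^2 - 4λ - 8.
By the rational root theorem any rational root is an integer divisor of 8. Testing λ = 2: p(2) = 8 + 8 - 8 - 8 = 0, so λ = 2 is a root. Dividing out (λ - 2) leaves p(λ) = (λ - 2)(λ^2 + 4λ + 4). For λ^2 + 4λ + 4 the discriminant is 0. It is a perfect square (0^2), so the roots are rational: λ = (-4 ± 0)/2 = -2, -2.
Thus the eigenvalues (to 4 decimals) are -2 (modulus 2); 2 (modulus 2). The spectral radius is the largest modulus: r(A) = 2. (Cross-check: r(A) ≤ ||A||_2 ≈ 3.57; equality holds whenever A is normal, though it can also hold for some non-normal A.)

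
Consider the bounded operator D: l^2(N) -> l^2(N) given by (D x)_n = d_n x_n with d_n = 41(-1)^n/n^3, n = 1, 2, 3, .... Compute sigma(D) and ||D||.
sigma(D) = {41(-1)^n/n^3 : n ≥ 1} ∪ {0}; ||D|| = 41

A bounded diagonal operator on l^2 with diagonal entries d_n has spectrum equal to the closure of {d_n : n ≥ 1}: every d_n is an eigenvalue (with eigenvector e_n), so {d_n} ⊂ sigma(D); the spectrum is closed, so its closure is too; and for lambda not in the closure, (D - lambda I) has bounded inverse (the diagonal entries 1/(d_n - lambda) are bounded). For our sequence d_n = 41(-1)^n/n^3, n = 1, 2, 3, ...:
  - {d_n} = {41(-1)^n/n^3 : n ≥ 1}; the only limit point is 0
  - closure = {41(-1)^n/n^3 : n ≥ 1} ∪ {0}
For the norm: a diagonal operator has ||D|| = sup_n |d_n|. Here |d_n| = 41/n^3 is decreasing, so sup_n |d_n| = |d_1| = 41. So ||D|| = 41.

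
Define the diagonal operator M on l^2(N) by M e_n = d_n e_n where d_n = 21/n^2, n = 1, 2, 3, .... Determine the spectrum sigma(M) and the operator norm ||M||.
sigma(M) = {21/n^2 : n ≥ 1} ∪ {0}; ||M|| = 21

A bounded diagonal operator on l^2 with diagonal entries d_n has spectrum equal to the closure of {d_n : n ≥ 1}: every d_n is an eigenvalue (with eigenvector e_n), so {d_n} ⊂ sigma(M); the spectrum is closed, so its closure is too; and for lambda not in the closure, (M - lambda I) has bounded inverse (the diagonal entries 1/(d_n - lambda) are bounded). For our sequence d_n = 21/n^2, n = 1, 2, 3, ...:
  - {d_n} = {21/n^2 : n ≥ 1}; the only limit point is 0
  - closure = {21/n^2 : n ≥ 1} ∪ {0}
For the norm: a diagonal operator has ||M|| = sup_n |d_n|. Here d_n = 21/n^2 is positive and decreasing, so sup_n |d_n| = d_1 = 21. So ||M|| = 21.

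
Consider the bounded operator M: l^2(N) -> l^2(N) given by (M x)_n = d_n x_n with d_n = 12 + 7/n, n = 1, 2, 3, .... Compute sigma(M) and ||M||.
sigma(M) = {12 + 7/n : n ≥ 1} ∪ {12}; ||M|| = 19

A bounded diagonal operator on l^2 with diagonal entries d_n has spectrum equal to the closure of {d_n : n ≥ 1}: every d_n is an eigenvalue (with eigenvector e_n), so {d_n} ⊂ sigma(M); the spectrum is closed, so its closure is too; and for lambda not in the closure, (M - lambda I) has bounded inverse (the diagonal entries 1/(d_n - lambda) are bounded). For our sequence d_n = 12 + 7/n, n = 1, 2, 3, ...:
  - {d_n} = {12 + 7/n : n ≥ 1}; the only limit point is 12
  - closure = {12 + 7/n : n ≥ 1} ∪ {12}
For the norm: a diagonal operator has ||M|| = sup_n |d_n|. Here d_n = 12 + 7/n is positive and decreasing, so sup_n |d_n| = d_1 = 12 + 7 = 19. So ||M|| = 19.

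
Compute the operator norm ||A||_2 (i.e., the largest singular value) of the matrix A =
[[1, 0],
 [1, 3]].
||A||_2 = sqrt((11 + sqrt(85))/2) ≈ 3.1796 (= sqrt(largest eigenvalue of A^T A))

||A||_2 = sigma_max(A) = sqrt(lambda_max(A^T A)). Form the symmetric matrix M = A^T A =
[[2, 3],
 [3, 9]].
Its characteristic polynomial (trace, determinant of M give the coefficients) is
  p(λ) = det(λ I - M) = λ^2 - 11λ + 9.
For λ^2 - 11λ + 9 the discriminant is 85. It is nonnegative but not a perfect square, so the roots are real and irrational: λ = (11 ± sqrt(85))/2 ≈ 10.1098, 0.8902.
So the eigenvalues of A^T A are ≈ 0.8902, 10.1098 (all ≥ 0, as they must be for A^T A). The largest is λ_max = (11 + sqrt(85))/2 ≈ 10.1098, hence ||A||_2 = sqrt(λ_max) = sqrt((11 + sqrt(85))/2) ≈ 3.1796.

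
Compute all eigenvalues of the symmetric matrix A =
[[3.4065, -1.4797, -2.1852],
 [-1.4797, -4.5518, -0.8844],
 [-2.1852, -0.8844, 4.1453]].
sigma(A) ≈ {-5, 2, 6}

A is real symmetric, so its spectrum consists of real eigenvalues. Expanding the characteristic polynomial of the displayed matrix gives
  det(λ I - A) = p(λ) = λ^3 + (-3)λ^2 + (-28)λ + (60).
Solving p(λ) = 0 yields eigenvalues ≈ -5, 2, 6. (A is shown rounded to 4 decimals, so these recover the underlying integer eigenvalues to within that precision.)
Verification: the trace of A = 3 equals the sum of eigenvalues 3, and det(A) ≈ -60.0004 matches the eigenvalue product -60.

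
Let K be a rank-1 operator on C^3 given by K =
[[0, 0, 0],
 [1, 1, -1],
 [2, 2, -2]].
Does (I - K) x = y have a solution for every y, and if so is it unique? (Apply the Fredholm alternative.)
(I - K) is invertible (det(I - K) = 2 ≠ 0), so for every y in C^3 the equation (I - K) x = y has a unique solution.

K has rank 1, so it is an outer product K = u v^T: every row of K is a multiple of one row vector. Reading off the entries, u = (0, 1, 2) and v = (1, 1, -1) (row i of K equals u_i·v^T). A rank-one matrix u v^T satisfies K u = u (v·u) and kills the (2)-dimensional subspace v^⊥, so its characteristic polynomial is lambda^2 (lambda - v·u) with v·u = tr K = -1. Hence the eigenvalues of I - K are 1 (multiplicity 2) and 1 - (-1) = 2, so det(I - K) = 2. (Direct check: I - K =
[[1, 0, 0],
 [-1, 0, 1],
 [-2, -2, 3]]
has determinant 2.) The finite-dimensional Fredholm alternative says: either (I - K) is invertible, or ker(I - K) ≠ {0} and then range(I - K) = ker((I - K)^*)^⊥, with dim ker(I - K) = dim ker((I - K)^*). Since det(I - K) ≠ 0, 1 is not an eigenvalue of K and ker(I - K) = {0}, so we are in the first case: for every y there is a unique x = (I - K)^(-1) y. Explicitly, by the Sherman–Morrison formula, (I - u v^T)^(-1) = I + u v^T/(1 - v·u), i.e. (I - K)^(-1) = I + K/(2).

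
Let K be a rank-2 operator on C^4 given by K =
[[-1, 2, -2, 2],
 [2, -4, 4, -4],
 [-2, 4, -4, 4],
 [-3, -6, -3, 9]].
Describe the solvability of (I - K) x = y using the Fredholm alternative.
(I - K) is invertible (det(I - K) = -86 ≠ 0), so for every y in C^4 the equation (I - K) x = y has a unique solution.

K has rank 2 and factors as K = U V^T = u1 v1^T + u2 v2^T with u1 = (0, 0, 0, -3), v1 = (1, 2, 1, -3), u2 = (1, -2, 2, 0), v2 = (-1, 2, -2, 2) (multiplying out reproduces the displayed K). The nonzero eigenvalues of U V^T coincide with those of the 2 x 2 matrix G = V^T U = [[v1·u1, v1·u2], [v2·u1, v2·u2]] = [[9, -1], [-6, -9]], and by the Sylvester determinant identity det(I_4 - U V^T) = det(I_2 - V^T U) = det([[-8, 1], [6, 10]]) = (-8)(10) - (1)(6) = -86. (Direct check: I - K =
[[2, -2, 2, -2],
 [-2, 5, -4, 4],
 [2, -4, 5, -4],
 [3, 6, 3, -8]]
has determinant -86.) The finite-dimensional Fredholm alternative says: either (I - K) is invertible, or ker(I - K) ≠ {0} and then range(I - K) = ker((I - K)^*)^⊥, with dim ker(I - K) = dim ker((I - K)^*). Since det(I - K) ≠ 0, 1 is not an eigenvalue of K and ker(I - K) = {0}, so we are in the first case: for every y there is a unique x = (I - K)^(-1) y. (Explicitly, by the Woodbury identity, (I - U V^T)^(-1) = I + U (I_2 - G)^(-1) V^T.)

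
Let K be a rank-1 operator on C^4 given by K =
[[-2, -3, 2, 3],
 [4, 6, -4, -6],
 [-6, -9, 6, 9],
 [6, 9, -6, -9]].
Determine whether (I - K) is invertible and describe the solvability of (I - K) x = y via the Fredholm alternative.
(I - K) is singular (det(I - K) = 0, i.e. 1 ∈ sigma(K)). (I - K) x = y is solvable iff y ⊥ ker((I - K)^*) = span{(-2, -3, 2, 3)}, i.e. iff -2y_1 - 3y_2 + 2y_3 + 3y_4 = 0. When solvable, the solutions are x = y + c·(1, -2, 3, -3), c arbitrary (ker(I - K) = span{(1, -2, 3, -3)}, dimension 1).

K has rank 1, so it is an outer product K = u v^T: every row of K is a multiple of one row vector. Reading off the entries, u = (1, -2, 3, -3) and v = (-2, -3, 2, 3) (row i of K equals u_i·v^T). A rank-one matrix u v^T satisfies K u = u (v·u) and kills the (3)-dimensional subspace v^⊥, so its characteristic polynomial is lambda^3 (lambda - v·u) with v·u = tr K = 1. Hence the eigenvalues of I - K are 1 (multiplicity 3) and 1 - (1) = 0, so det(I - K) = 0. (Direct check: I - K =
[[3, 3, -2, -3],
 [-4, -5, 4, 6],
 [6, 9, -5, -9],
 [-6, -9, 6, 10]]
has determinant 0.) So 1 is an eigenvalue of K and (I - K) is not invertible. The finite-dimensional Fredholm alternative says: either (I - K) is invertible, or ker(I - K) ≠ {0} and then range(I - K) = ker((I - K)^*)^⊥, with dim ker(I - K) = dim ker((I - K)^*). We are in the second case, so we need both kernels. Kernel of I - K: (I - K) u = u - u (v·u) = u - u = 0, so ker(I - K) = span{u} = span{(1, -2, 3, -3)} (it is exactly 1-dimensional because rank(I - K) = 3). Kernel of the adjoint: K is real, so (I - K)^* = I - K^T = I - v u^T, and (I - v u^T) v = v - v (u·v) = 0; hence ker((I - K)^*) = span{v} = span{(-2, -3, 2, 3)}. Therefore (I - K) x = y is solvable iff <y, v> = 0, i.e. iff -2y_1 - 3y_2 + 2y_3 + 3y_4 = 0. When this holds, K y = u (v·y) = 0, so (I - K) y = y and x = y is a particular solution; the full solution set is the line x = y + c·u = y + c·(1, -2, 3, -3), c ∈ C.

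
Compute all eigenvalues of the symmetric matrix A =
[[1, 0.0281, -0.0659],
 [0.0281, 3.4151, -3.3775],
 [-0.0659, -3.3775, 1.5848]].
sigma(A) ≈ {-1, 1, 6}

A is real symmetric, so its spectrum consists of real eigenvalues. Expanding the characteristic polynomial of the displayed matrix gives
  det(λ I - A) = p(λ) = λ^3 + (-6)λ^2 + (-1)λ + (6).
Solving p(λ) = 0 yields eigenvalues ≈ -1, 1, 6. (A is shown rounded to 4 decimals, so these recover the underlying integer eigenvalues to within that precision.)
Verification: the trace of A = 6 equals the sum of eigenvalues 6, and det(A) ≈ -6.0000 matches the eigenvalue product -6.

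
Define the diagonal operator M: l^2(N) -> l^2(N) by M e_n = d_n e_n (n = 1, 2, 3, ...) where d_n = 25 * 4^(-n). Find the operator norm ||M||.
||M|| = 25/4 (attained at n = 1)

For M diagonal, ||M|| = sup_n |d_n|. The sequence d_n = 25 * 4^(-n) is positive and strictly decreasing (ratio 4^(-1) < 1), so the supremum is d_1 = 25/4. Hence ||M|| = 25/4.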